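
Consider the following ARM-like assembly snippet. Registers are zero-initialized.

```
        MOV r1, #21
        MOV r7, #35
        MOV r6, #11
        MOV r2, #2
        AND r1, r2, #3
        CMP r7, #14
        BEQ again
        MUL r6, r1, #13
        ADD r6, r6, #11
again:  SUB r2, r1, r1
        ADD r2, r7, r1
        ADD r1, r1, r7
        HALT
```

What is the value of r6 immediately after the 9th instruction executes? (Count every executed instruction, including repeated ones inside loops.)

37

MOV r1, #21 → r1=21
MOV r7, #35 → r7=35
MOV r6, #11 → r6=11
MOV r2, #2 → r2=2
AND r1, r2, #3 → r1=2&3=2
CMP r7, #14  (cmp 35,14)
BEQ again: not taken
MUL r6, r1, #13 → r6=2*13=26
ADD r6, r6, #11 → r6=26+11=37
After step 9: r6 = 37.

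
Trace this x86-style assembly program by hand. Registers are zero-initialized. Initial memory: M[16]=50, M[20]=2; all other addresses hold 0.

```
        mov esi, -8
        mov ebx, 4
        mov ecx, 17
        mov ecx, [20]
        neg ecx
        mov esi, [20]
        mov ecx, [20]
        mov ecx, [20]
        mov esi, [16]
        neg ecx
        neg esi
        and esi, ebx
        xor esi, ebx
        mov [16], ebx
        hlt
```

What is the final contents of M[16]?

4

after mov esi, -8: esi=-8
after mov ebx, 4: ebx=4
after mov ecx, 17: ecx=17
after mov ecx, [20]: ecx=M[20]=2
after neg ecx: ecx=-(2)=-2
after mov esi, [20]: esi=M[20]=2
after mov ecx, [20]: ecx=M[20]=2
after mov ecx, [20]: ecx=M[20]=2
after mov esi, [16]: esi=M[16]=50
after neg ecx: ecx=-(2)=-2
after neg esi: esi=-(50)=-50
after and esi, ebx: esi=(-50)&4=4
after xor esi, ebx: esi=4^4=0
mov [16], ebx → M[16]=4
halt.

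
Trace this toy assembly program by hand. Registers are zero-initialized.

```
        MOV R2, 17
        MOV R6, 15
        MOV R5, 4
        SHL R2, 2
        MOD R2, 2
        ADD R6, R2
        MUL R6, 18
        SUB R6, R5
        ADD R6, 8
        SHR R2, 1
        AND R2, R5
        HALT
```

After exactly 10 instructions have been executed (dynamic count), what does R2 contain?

0

R2=17
R6=15
R5=4
R2=17<<2=68
R2=68%2=0
R6=15+0=15
R6=15*18=270
R6=270-4=266
R6=266+8=274
R2=0>>1=0
After step 10: R2 = 0.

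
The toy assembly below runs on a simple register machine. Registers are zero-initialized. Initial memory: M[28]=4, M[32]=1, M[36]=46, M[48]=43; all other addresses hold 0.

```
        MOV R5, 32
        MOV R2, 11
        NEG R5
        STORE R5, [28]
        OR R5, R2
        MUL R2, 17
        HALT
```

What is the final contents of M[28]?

MOV R5, 32 → R5=32
MOV R2, 11 → R2=11
NEG R5 → R5=-(32)=-32
STORE R5, [28] → M[28]=-32
OR R5, R2 → R5=(-32)|11=-21
MUL R2, 17 → R2=11*17=187
halt.

-32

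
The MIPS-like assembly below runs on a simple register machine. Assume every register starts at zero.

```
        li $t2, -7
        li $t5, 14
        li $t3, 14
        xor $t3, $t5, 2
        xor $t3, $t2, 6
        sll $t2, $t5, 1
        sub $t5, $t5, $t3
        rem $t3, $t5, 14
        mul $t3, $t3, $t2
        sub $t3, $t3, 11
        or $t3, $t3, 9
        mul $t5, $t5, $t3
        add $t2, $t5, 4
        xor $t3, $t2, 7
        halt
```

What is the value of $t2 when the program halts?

$t2=-7
$t5=14
$t3=14
$t3=14^2=12
$t3=(-7)^6=-1
$t2=14<<1=28
$t5=14-(-1)=15
$t3=15%14=1
$t3=1*28=28
$t3=28-11=17
$t3=17|9=25
$t5=15*25=375
$t2=375+4=379
$t3=379^7=380
halt.

379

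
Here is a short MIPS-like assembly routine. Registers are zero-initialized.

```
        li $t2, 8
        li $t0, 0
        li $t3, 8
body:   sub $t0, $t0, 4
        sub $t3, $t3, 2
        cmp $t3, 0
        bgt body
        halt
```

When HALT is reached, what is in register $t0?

li $t2, 8 → $t2=8
li $t0, 0 → $t0=0
li $t3, 8 → $t3=8
sub $t0, $t0, 4 → $t0=0-4=-4
sub $t3, $t3, 2 → $t3=8-2=6
cmp $t3, 0  (cmp 6,0)
bgt body: taken
sub $t0, $t0, 4 → $t0=(-4)-4=-8
sub $t3, $t3, 2 → $t3=6-2=4
cmp $t3, 0  (cmp 4,0)
bgt body: taken
sub $t0, $t0, 4 → $t0=(-8)-4=-12
sub $t3, $t3, 2 → $t3=4-2=2
cmp $t3, 0  (cmp 2,0)
bgt body: taken
sub $t0, $t0, 4 → $t0=(-12)-4=-16
sub $t3, $t3, 2 → $t3=2-2=0
cmp $t3, 0  (cmp 0,0)
bgt body: not taken
halt.

-16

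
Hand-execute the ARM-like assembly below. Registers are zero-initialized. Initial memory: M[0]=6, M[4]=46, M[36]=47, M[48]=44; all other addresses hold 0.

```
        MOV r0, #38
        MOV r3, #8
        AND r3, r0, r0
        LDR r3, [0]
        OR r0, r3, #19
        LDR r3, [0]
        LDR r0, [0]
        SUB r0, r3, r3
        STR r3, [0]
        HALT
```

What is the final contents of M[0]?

6

after MOV r0, #38: r0=38
after MOV r3, #8: r3=8
after AND r3, r0, r0: r3=38&38=38
after LDR r3, [0]: r3=M[0]=6
after OR r0, r3, #19: r0=6|19=23
after LDR r3, [0]: r3=M[0]=6
after LDR r0, [0]: r0=M[0]=6
after SUB r0, r3, r3: r0=6-6=0
STR r3, [0] → M[0]=6
halt.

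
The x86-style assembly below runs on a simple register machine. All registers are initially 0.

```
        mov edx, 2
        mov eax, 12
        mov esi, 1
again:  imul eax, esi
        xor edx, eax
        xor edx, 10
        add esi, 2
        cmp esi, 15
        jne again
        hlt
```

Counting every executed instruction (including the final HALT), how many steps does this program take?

mov edx, 2 → edx=2
mov eax, 12 → eax=12
mov esi, 1 → esi=1
imul eax, esi → eax=12*1=12
xor edx, eax → edx=2^12=14
xor edx, 10 → edx=14^10=4
add esi, 2 → esi=1+2=3
cmp esi, 15  (cmp 3,15)
jne again: taken
imul eax, esi → eax=12*3=36
xor edx, eax → edx=4^36=32
xor edx, 10 → edx=32^10=42
add esi, 2 → esi=3+2=5
cmp esi, 15  (cmp 5,15)
jne again: taken
imul eax, esi → eax=36*5=180
xor edx, eax → edx=42^180=158
xor edx, 10 → edx=158^10=148
add esi, 2 → esi=5+2=7
cmp esi, 15  (cmp 7,15)
jne again: taken
imul eax, esi → eax=180*7=1260
xor edx, eax → edx=148^1260=1144
xor edx, 10 → edx=1144^10=1138
add esi, 2 → esi=7+2=9
cmp esi, 15  (cmp 9,15)
jne again: taken
imul eax, esi → eax=1260*9=11340
xor edx, eax → edx=1138^11340=10302
xor edx, 10 → edx=10302^10=10292
add esi, 2 → esi=9+2=11
cmp esi, 15  (cmp 11,15)
jne again: taken
imul eax, esi → eax=11340*11=124740
xor edx, eax → edx=10292^124740=118640
xor edx, 10 → edx=118640^10=118650
add esi, 2 → esi=11+2=13
cmp esi, 15  (cmp 13,15)
jne again: taken
imul eax, esi → eax=124740*13=1621620
xor edx, eax → edx=118650^1621620=1667342
xor edx, 10 → edx=1667342^10=1667332
add esi, 2 → esi=13+2=15
cmp esi, 15  (cmp 15,15)
jne again: not taken
halt.
Total executed instructions: 46.

46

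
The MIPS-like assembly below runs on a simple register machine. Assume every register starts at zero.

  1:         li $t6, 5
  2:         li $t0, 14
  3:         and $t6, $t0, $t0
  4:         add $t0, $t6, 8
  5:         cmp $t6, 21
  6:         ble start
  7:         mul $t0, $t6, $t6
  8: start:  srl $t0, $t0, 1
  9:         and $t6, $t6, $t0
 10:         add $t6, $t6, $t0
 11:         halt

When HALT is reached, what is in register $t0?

li $t6, 5 → $t6=5
li $t0, 14 → $t0=14
and $t6, $t0, $t0 → $t6=14&14=14
add $t0, $t6, 8 → $t0=14+8=22
cmp $t6, 21  (cmp 14,21)
ble start: taken
srl $t0, $t0, 1 → $t0=22>>1=11
and $t6, $t6, $t0 → $t6=14&11=10
add $t6, $t6, $t0 → $t6=10+11=21
halt.

11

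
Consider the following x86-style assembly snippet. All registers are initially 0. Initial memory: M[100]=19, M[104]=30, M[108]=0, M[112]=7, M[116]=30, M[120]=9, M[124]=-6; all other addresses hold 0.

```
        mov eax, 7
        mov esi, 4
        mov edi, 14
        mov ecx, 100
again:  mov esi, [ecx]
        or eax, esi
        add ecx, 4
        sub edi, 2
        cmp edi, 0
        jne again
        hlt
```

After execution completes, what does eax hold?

-1

eax=7
esi=4
edi=14
ecx=100
esi=M[100]=19
eax=7|19=23
ecx=100+4=104
edi=14-2=12
cmp edi, 0  (cmp 12,0)
jne again: taken
esi=M[104]=30
eax=23|30=31
ecx=104+4=108
edi=12-2=10
cmp edi, 0  (cmp 10,0)
jne again: taken
esi=M[108]=0
eax=31|0=31
ecx=108+4=112
edi=10-2=8
cmp edi, 0  (cmp 8,0)
jne again: taken
esi=M[112]=7
eax=31|7=31
ecx=112+4=116
edi=8-2=6
cmp edi, 0  (cmp 6,0)
jne again: taken
esi=M[116]=30
eax=31|30=31
ecx=116+4=120
edi=6-2=4
cmp edi, 0  (cmp 4,0)
jne again: taken
esi=M[120]=9
eax=31|9=31
ecx=120+4=124
edi=4-2=2
cmp edi, 0  (cmp 2,0)
jne again: taken
esi=M[124]=-6
eax=31|(-6)=-1
ecx=124+4=128
edi=2-2=0
cmp edi, 0  (cmp 0,0)
jne again: not taken
halt.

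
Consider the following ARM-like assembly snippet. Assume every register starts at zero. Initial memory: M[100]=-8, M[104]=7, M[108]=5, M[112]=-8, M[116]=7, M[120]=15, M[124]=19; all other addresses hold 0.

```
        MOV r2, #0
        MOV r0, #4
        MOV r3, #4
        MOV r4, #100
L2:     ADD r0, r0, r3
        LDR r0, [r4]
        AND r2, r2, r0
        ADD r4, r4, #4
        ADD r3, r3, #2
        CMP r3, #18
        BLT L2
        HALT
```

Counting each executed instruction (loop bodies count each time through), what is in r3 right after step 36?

after MOV r2, #0: r2=0
after MOV r0, #4: r0=4
after MOV r3, #4: r3=4
after MOV r4, #100: r4=100
after ADD r0, r0, r3: r0=4+4=8
after LDR r0, [r4]: r0=M[100]=-8
after AND r2, r2, r0: r2=0&(-8)=0
after ADD r4, r4, #4: r4=100+4=104
after ADD r3, r3, #2: r3=4+2=6
CMP r3, #18  (cmp 6,18)
BLT L2: taken
after ADD r0, r0, r3: r0=(-8)+6=-2
after LDR r0, [r4]: r0=M[104]=7
after AND r2, r2, r0: r2=0&7=0
after ADD r4, r4, #4: r4=104+4=108
after ADD r3, r3, #2: r3=6+2=8
CMP r3, #18  (cmp 8,18)
BLT L2: taken
after ADD r0, r0, r3: r0=7+8=15
after LDR r0, [r4]: r0=M[108]=5
after AND r2, r2, r0: r2=0&5=0
after ADD r4, r4, #4: r4=108+4=112
after ADD r3, r3, #2: r3=8+2=10
CMP r3, #18  (cmp 10,18)
BLT L2: taken
after ADD r0, r0, r3: r0=5+10=15
after LDR r0, [r4]: r0=M[112]=-8
after AND r2, r2, r0: r2=0&(-8)=0
after ADD r4, r4, #4: r4=112+4=116
after ADD r3, r3, #2: r3=10+2=12
CMP r3, #18  (cmp 12,18)
BLT L2: taken
after ADD r0, r0, r3: r0=(-8)+12=4
after LDR r0, [r4]: r0=M[116]=7
after AND r2, r2, r0: r2=0&7=0
after ADD r4, r4, #4: r4=116+4=120
After step 36: r3 = 12.

12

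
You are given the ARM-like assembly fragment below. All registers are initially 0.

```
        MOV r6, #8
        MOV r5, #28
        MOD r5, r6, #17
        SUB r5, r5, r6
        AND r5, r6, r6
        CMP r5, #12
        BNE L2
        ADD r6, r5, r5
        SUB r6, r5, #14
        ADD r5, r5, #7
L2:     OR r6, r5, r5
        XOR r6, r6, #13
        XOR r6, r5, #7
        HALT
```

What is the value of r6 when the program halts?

after MOV r6, #8: r6=8
after MOV r5, #28: r5=28
after MOD r5, r6, #17: r5=8%17=8
after SUB r5, r5, r6: r5=8-8=0
after AND r5, r6, r6: r5=8&8=8
CMP r5, #12  (cmp 8,12)
BNE L2: taken
after OR r6, r5, r5: r6=8|8=8
after XOR r6, r6, #13: r6=8^13=5
after XOR r6, r5, #7: r6=8^7=15
halt.

15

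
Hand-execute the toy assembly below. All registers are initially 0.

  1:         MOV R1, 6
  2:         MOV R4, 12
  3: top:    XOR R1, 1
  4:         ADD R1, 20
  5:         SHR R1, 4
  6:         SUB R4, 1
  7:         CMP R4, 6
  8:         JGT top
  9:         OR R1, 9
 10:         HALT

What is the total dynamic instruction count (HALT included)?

40

R1=6
R4=12
R1=6^1=7
R1=7+20=27
R1=27>>4=1
R4=12-1=11
CMP R4, 6  (cmp 11,6)
JGT top: taken
R1=1^1=0
R1=0+20=20
R1=20>>4=1
R4=11-1=10
CMP R4, 6  (cmp 10,6)
JGT top: taken
R1=1^1=0
R1=0+20=20
R1=20>>4=1
R4=10-1=9
CMP R4, 6  (cmp 9,6)
JGT top: taken
R1=1^1=0
R1=0+20=20
R1=20>>4=1
R4=9-1=8
CMP R4, 6  (cmp 8,6)
JGT top: taken
R1=1^1=0
R1=0+20=20
R1=20>>4=1
R4=8-1=7
CMP R4, 6  (cmp 7,6)
JGT top: taken
R1=1^1=0
R1=0+20=20
R1=20>>4=1
R4=7-1=6
CMP R4, 6  (cmp 6,6)
JGT top: not taken
R1=1|9=9
halt.
Total executed instructions: 40.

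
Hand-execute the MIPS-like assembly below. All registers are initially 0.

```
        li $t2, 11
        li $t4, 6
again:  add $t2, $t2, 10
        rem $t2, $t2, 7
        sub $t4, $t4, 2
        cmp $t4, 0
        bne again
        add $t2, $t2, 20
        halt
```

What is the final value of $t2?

li $t2, 11 → $t2=11
li $t4, 6 → $t4=6
add $t2, $t2, 10 → $t2=11+10=21
rem $t2, $t2, 7 → $t2=21%7=0
sub $t4, $t4, 2 → $t4=6-2=4
cmp $t4, 0  (cmp 4,0)
bne again: taken
add $t2, $t2, 10 → $t2=0+10=10
rem $t2, $t2, 7 → $t2=10%7=3
sub $t4, $t4, 2 → $t4=4-2=2
cmp $t4, 0  (cmp 2,0)
bne again: taken
add $t2, $t2, 10 → $t2=3+10=13
rem $t2, $t2, 7 → $t2=13%7=6
sub $t4, $t4, 2 → $t4=2-2=0
cmp $t4, 0  (cmp 0,0)
bne again: not taken
add $t2, $t2, 20 → $t2=6+20=26
halt.

26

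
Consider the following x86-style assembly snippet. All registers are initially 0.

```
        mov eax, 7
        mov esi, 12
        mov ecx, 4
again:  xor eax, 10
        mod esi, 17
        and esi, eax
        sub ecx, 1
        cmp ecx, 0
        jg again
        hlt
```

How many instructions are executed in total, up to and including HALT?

28

after mov eax, 7: eax=7
after mov esi, 12: esi=12
after mov ecx, 4: ecx=4
after xor eax, 10: eax=7^10=13
after mod esi, 17: esi=12%17=12
after and esi, eax: esi=12&13=12
after sub ecx, 1: ecx=4-1=3
cmp ecx, 0  (cmp 3,0)
jg again: taken
after xor eax, 10: eax=13^10=7
after mod esi, 17: esi=12%17=12
after and esi, eax: esi=12&7=4
after sub ecx, 1: ecx=3-1=2
cmp ecx, 0  (cmp 2,0)
jg again: taken
after xor eax, 10: eax=7^10=13
after mod esi, 17: esi=4%17=4
after and esi, eax: esi=4&13=4
after sub ecx, 1: ecx=2-1=1
cmp ecx, 0  (cmp 1,0)
jg again: taken
after xor eax, 10: eax=13^10=7
after mod esi, 17: esi=4%17=4
after and esi, eax: esi=4&7=4
after sub ecx, 1: ecx=1-1=0
cmp ecx, 0  (cmp 0,0)
jg again: not taken
halt.
Total executed instructions: 28.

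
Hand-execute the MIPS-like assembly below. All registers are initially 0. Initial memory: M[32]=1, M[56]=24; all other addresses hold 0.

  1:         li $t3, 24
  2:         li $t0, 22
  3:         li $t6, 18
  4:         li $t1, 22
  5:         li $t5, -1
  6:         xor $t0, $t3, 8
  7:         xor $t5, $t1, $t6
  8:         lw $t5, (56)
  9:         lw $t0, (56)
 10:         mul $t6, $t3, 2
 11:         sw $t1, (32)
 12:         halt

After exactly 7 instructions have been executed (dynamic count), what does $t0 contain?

16

after li $t3, 24: $t3=24
after li $t0, 22: $t0=22
after li $t6, 18: $t6=18
after li $t1, 22: $t1=22
after li $t5, -1: $t5=-1
after xor $t0, $t3, 8: $t0=24^8=16
after xor $t5, $t1, $t6: $t5=22^18=4
After step 7: $t0 = 16.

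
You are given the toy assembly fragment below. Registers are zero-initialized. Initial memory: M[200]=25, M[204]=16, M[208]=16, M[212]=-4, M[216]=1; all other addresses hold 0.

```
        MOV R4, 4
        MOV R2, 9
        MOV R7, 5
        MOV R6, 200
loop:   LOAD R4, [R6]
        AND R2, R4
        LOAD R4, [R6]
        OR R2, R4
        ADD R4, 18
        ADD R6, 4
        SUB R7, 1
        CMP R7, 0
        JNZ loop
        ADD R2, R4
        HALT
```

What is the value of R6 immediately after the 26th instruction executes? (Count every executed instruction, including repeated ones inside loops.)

R4=4
R2=9
R7=5
R6=200
R4=M[200]=25
R2=9&25=9
R4=M[200]=25
R2=9|25=25
R4=25+18=43
R6=200+4=204
R7=5-1=4
CMP R7, 0  (cmp 4,0)
JNZ loop: taken
R4=M[204]=16
R2=25&16=16
R4=M[204]=16
R2=16|16=16
R4=16+18=34
R6=204+4=208
R7=4-1=3
CMP R7, 0  (cmp 3,0)
JNZ loop: taken
R4=M[208]=16
R2=16&16=16
R4=M[208]=16
R2=16|16=16
After step 26: R6 = 208.

208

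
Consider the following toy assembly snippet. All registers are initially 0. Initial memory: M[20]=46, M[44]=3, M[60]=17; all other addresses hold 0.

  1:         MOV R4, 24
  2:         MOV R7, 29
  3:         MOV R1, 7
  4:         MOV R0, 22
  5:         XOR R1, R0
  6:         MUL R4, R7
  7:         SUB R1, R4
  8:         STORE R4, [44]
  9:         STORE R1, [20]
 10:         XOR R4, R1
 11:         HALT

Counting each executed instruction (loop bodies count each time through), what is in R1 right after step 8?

-679

after MOV R4, 24: R4=24
after MOV R7, 29: R7=29
after MOV R1, 7: R1=7
after MOV R0, 22: R0=22
after XOR R1, R0: R1=7^22=17
after MUL R4, R7: R4=24*29=696
after SUB R1, R4: R1=17-696=-679
STORE R4, [44] → M[44]=696
After step 8: R1 = -679.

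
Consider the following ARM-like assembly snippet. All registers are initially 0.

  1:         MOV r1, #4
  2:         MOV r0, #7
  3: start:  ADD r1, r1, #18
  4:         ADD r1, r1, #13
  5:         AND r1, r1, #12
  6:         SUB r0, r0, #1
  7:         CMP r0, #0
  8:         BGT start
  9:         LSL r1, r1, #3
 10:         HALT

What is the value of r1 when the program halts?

64

MOV r1, #4 → r1=4
MOV r0, #7 → r0=7
ADD r1, r1, #18 → r1=4+18=22
ADD r1, r1, #13 → r1=22+13=35
AND r1, r1, #12 → r1=35&12=0
SUB r0, r0, #1 → r0=7-1=6
CMP r0, #0  (cmp 6,0)
BGT start: taken
ADD r1, r1, #18 → r1=0+18=18
ADD r1, r1, #13 → r1=18+13=31
AND r1, r1, #12 → r1=31&12=12
SUB r0, r0, #1 → r0=6-1=5
CMP r0, #0  (cmp 5,0)
BGT start: taken
ADD r1, r1, #18 → r1=12+18=30
ADD r1, r1, #13 → r1=30+13=43
AND r1, r1, #12 → r1=43&12=8
SUB r0, r0, #1 → r0=5-1=4
CMP r0, #0  (cmp 4,0)
BGT start: taken
ADD r1, r1, #18 → r1=8+18=26
ADD r1, r1, #13 → r1=26+13=39
AND r1, r1, #12 → r1=39&12=4
SUB r0, r0, #1 → r0=4-1=3
CMP r0, #0  (cmp 3,0)
BGT start: taken
ADD r1, r1, #18 → r1=4+18=22
ADD r1, r1, #13 → r1=22+13=35
AND r1, r1, #12 → r1=35&12=0
SUB r0, r0, #1 → r0=3-1=2
CMP r0, #0  (cmp 2,0)
BGT start: taken
ADD r1, r1, #18 → r1=0+18=18
ADD r1, r1, #13 → r1=18+13=31
AND r1, r1, #12 → r1=31&12=12
SUB r0, r0, #1 → r0=2-1=1
CMP r0, #0  (cmp 1,0)
BGT start: taken
ADD r1, r1, #18 → r1=12+18=30
ADD r1, r1, #13 → r1=30+13=43
AND r1, r1, #12 → r1=43&12=8
SUB r0, r0, #1 → r0=1-1=0
CMP r0, #0  (cmp 0,0)
BGT start: not taken
LSL r1, r1, #3 → r1=8<<3=64
halt.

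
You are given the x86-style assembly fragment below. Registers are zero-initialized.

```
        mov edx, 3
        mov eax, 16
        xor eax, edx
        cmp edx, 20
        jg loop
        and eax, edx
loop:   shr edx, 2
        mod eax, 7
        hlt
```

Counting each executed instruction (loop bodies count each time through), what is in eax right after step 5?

edx=3
eax=16
eax=16^3=19
cmp edx, 20  (cmp 3,20)
jg loop: not taken
After step 5: eax = 19.

19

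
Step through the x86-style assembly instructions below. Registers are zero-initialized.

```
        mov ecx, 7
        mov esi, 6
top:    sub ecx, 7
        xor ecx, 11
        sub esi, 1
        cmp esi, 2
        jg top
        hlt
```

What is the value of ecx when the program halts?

-9

mov ecx, 7 → ecx=7
mov esi, 6 → esi=6
sub ecx, 7 → ecx=7-7=0
xor ecx, 11 → ecx=0^11=11
sub esi, 1 → esi=6-1=5
cmp esi, 2  (cmp 5,2)
jg top: taken
sub ecx, 7 → ecx=11-7=4
xor ecx, 11 → ecx=4^11=15
sub esi, 1 → esi=5-1=4
cmp esi, 2  (cmp 4,2)
jg top: taken
sub ecx, 7 → ecx=15-7=8
xor ecx, 11 → ecx=8^11=3
sub esi, 1 → esi=4-1=3
cmp esi, 2  (cmp 3,2)
jg top: taken
sub ecx, 7 → ecx=3-7=-4
xor ecx, 11 → ecx=(-4)^11=-9
sub esi, 1 → esi=3-1=2
cmp esi, 2  (cmp 2,2)
jg top: not taken
halt.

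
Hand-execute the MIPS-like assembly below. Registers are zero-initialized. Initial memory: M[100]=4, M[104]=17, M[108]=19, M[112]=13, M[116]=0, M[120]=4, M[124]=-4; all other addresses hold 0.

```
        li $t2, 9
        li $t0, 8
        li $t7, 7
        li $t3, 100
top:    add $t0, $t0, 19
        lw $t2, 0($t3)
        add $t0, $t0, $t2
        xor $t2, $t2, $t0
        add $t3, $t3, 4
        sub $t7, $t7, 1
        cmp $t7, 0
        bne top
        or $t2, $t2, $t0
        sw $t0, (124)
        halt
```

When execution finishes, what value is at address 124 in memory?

after li $t2, 9: $t2=9
after li $t0, 8: $t0=8
after li $t7, 7: $t7=7
after li $t3, 100: $t3=100
after add $t0, $t0, 19: $t0=8+19=27
after lw $t2, 0($t3): $t2=M[100]=4
after add $t0, $t0, $t2: $t0=27+4=31
after xor $t2, $t2, $t0: $t2=4^31=27
after add $t3, $t3, 4: $t3=100+4=104
after sub $t7, $t7, 1: $t7=7-1=6
cmp $t7, 0  (cmp 6,0)
bne top: taken
after add $t0, $t0, 19: $t0=31+19=50
after lw $t2, 0($t3): $t2=M[104]=17
after add $t0, $t0, $t2: $t0=50+17=67
after xor $t2, $t2, $t0: $t2=17^67=82
after add $t3, $t3, 4: $t3=104+4=108
after sub $t7, $t7, 1: $t7=6-1=5
cmp $t7, 0  (cmp 5,0)
bne top: taken
after add $t0, $t0, 19: $t0=67+19=86
after lw $t2, 0($t3): $t2=M[108]=19
after add $t0, $t0, $t2: $t0=86+19=105
after xor $t2, $t2, $t0: $t2=19^105=122
after add $t3, $t3, 4: $t3=108+4=112
after sub $t7, $t7, 1: $t7=5-1=4
cmp $t7, 0  (cmp 4,0)
bne top: taken
after add $t0, $t0, 19: $t0=105+19=124
after lw $t2, 0($t3): $t2=M[112]=13
after add $t0, $t0, $t2: $t0=124+13=137
after xor $t2, $t2, $t0: $t2=13^137=132
after add $t3, $t3, 4: $t3=112+4=116
after sub $t7, $t7, 1: $t7=4-1=3
cmp $t7, 0  (cmp 3,0)
bne top: taken
after add $t0, $t0, 19: $t0=137+19=156
after lw $t2, 0($t3): $t2=M[116]=0
after add $t0, $t0, $t2: $t0=156+0=156
after xor $t2, $t2, $t0: $t2=0^156=156
after add $t3, $t3, 4: $t3=116+4=120
after sub $t7, $t7, 1: $t7=3-1=2
cmp $t7, 0  (cmp 2,0)
bne top: taken
after add $t0, $t0, 19: $t0=156+19=175
after lw $t2, 0($t3): $t2=M[120]=4
after add $t0, $t0, $t2: $t0=175+4=179
after xor $t2, $t2, $t0: $t2=4^179=183
after add $t3, $t3, 4: $t3=120+4=124
after sub $t7, $t7, 1: $t7=2-1=1
cmp $t7, 0  (cmp 1,0)
bne top: taken
after add $t0, $t0, 19: $t0=179+19=198
after lw $t2, 0($t3): $t2=M[124]=-4
after add $t0, $t0, $t2: $t0=198+(-4)=194
after xor $t2, $t2, $t0: $t2=(-4)^194=-194
after add $t3, $t3, 4: $t3=124+4=128
after sub $t7, $t7, 1: $t7=1-1=0
cmp $t7, 0  (cmp 0,0)
bne top: not taken
after or $t2, $t2, $t0: $t2=(-194)|194=-2
sw $t0, (124) → M[124]=194
halt.

194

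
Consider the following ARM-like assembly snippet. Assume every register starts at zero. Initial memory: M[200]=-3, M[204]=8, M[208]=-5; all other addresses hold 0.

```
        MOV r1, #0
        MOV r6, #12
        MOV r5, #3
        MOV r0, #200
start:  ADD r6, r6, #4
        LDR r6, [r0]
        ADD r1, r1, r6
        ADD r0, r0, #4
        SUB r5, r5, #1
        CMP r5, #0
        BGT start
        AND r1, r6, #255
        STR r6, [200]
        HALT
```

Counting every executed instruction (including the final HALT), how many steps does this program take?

r1=0
r6=12
r5=3
r0=200
r6=12+4=16
r6=M[200]=-3
r1=0+(-3)=-3
r0=200+4=204
r5=3-1=2
CMP r5, #0  (cmp 2,0)
BGT start: taken
r6=(-3)+4=1
r6=M[204]=8
r1=(-3)+8=5
r0=204+4=208
r5=2-1=1
CMP r5, #0  (cmp 1,0)
BGT start: taken
r6=8+4=12
r6=M[208]=-5
r1=5+(-5)=0
r0=208+4=212
r5=1-1=0
CMP r5, #0  (cmp 0,0)
BGT start: not taken
r1=(-5)&255=251
STR r6, [200] → M[200]=-5
halt.
Total executed instructions: 28.

28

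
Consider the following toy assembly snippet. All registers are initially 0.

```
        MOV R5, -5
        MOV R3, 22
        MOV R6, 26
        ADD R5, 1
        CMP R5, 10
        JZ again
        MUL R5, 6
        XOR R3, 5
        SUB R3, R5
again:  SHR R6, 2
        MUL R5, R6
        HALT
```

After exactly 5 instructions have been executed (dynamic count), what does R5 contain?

R5=-5
R3=22
R6=26
R5=(-5)+1=-4
CMP R5, 10  (cmp -4,10)
After step 5: R5 = -4.

-4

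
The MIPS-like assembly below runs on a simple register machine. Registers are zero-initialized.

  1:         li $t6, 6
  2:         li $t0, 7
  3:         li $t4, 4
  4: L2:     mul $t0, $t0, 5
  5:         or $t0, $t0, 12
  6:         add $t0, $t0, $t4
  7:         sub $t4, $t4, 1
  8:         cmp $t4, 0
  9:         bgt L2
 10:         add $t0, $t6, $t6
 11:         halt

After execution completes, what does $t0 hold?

12

li $t6, 6 → $t6=6
li $t0, 7 → $t0=7
li $t4, 4 → $t4=4
mul $t0, $t0, 5 → $t0=7*5=35
or $t0, $t0, 12 → $t0=35|12=47
add $t0, $t0, $t4 → $t0=47+4=51
sub $t4, $t4, 1 → $t4=4-1=3
cmp $t4, 0  (cmp 3,0)
bgt L2: taken
mul $t0, $t0, 5 → $t0=51*5=255
or $t0, $t0, 12 → $t0=255|12=255
add $t0, $t0, $t4 → $t0=255+3=258
sub $t4, $t4, 1 → $t4=3-1=2
cmp $t4, 0  (cmp 2,0)
bgt L2: taken
mul $t0, $t0, 5 → $t0=258*5=1290
or $t0, $t0, 12 → $t0=1290|12=1294
add $t0, $t0, $t4 → $t0=1294+2=1296
sub $t4, $t4, 1 → $t4=2-1=1
cmp $t4, 0  (cmp 1,0)
bgt L2: taken
mul $t0, $t0, 5 → $t0=1296*5=6480
or $t0, $t0, 12 → $t0=6480|12=6492
add $t0, $t0, $t4 → $t0=6492+1=6493
sub $t4, $t4, 1 → $t4=1-1=0
cmp $t4, 0  (cmp 0,0)
bgt L2: not taken
add $t0, $t6, $t6 → $t0=6+6=12
halt.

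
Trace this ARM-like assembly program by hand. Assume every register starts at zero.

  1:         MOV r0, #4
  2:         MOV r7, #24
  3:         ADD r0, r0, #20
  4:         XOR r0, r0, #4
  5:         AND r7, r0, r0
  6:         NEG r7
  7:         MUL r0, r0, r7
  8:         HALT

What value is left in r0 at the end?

-784

after MOV r0, #4: r0=4
after MOV r7, #24: r7=24
after ADD r0, r0, #20: r0=4+20=24
after XOR r0, r0, #4: r0=24^4=28
after AND r7, r0, r0: r7=28&28=28
after NEG r7: r7=-(28)=-28
after MUL r0, r0, r7: r0=28*(-28)=-784
halt.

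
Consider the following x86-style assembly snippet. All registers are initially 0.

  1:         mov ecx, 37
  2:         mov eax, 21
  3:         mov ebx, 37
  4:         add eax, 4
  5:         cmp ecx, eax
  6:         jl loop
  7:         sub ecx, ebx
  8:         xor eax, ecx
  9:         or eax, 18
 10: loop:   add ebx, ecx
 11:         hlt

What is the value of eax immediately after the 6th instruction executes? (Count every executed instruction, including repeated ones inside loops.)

ecx=37
eax=21
ebx=37
eax=21+4=25
cmp ecx, eax  (cmp 37,25)
jl loop: not taken
After step 6: eax = 25.

25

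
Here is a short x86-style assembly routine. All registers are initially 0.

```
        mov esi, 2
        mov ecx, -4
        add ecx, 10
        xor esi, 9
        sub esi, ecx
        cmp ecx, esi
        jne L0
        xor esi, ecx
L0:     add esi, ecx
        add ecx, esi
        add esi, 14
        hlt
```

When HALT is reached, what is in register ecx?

17

esi=2
ecx=-4
ecx=(-4)+10=6
esi=2^9=11
esi=11-6=5
cmp ecx, esi  (cmp 6,5)
jne L0: taken
esi=5+6=11
ecx=6+11=17
esi=11+14=25
halt.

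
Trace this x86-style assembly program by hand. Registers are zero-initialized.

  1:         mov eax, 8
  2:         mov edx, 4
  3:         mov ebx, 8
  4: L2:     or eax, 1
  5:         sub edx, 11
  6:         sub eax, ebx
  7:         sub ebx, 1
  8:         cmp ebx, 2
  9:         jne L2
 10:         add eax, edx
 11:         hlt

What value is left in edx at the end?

-62

mov eax, 8 → eax=8
mov edx, 4 → edx=4
mov ebx, 8 → ebx=8
or eax, 1 → eax=8|1=9
sub edx, 11 → edx=4-11=-7
sub eax, ebx → eax=9-8=1
sub ebx, 1 → ebx=8-1=7
cmp ebx, 2  (cmp 7,2)
jne L2: taken
or eax, 1 → eax=1|1=1
sub edx, 11 → edx=(-7)-11=-18
sub eax, ebx → eax=1-7=-6
sub ebx, 1 → ebx=7-1=6
cmp ebx, 2  (cmp 6,2)
jne L2: taken
or eax, 1 → eax=(-6)|1=-5
sub edx, 11 → edx=(-18)-11=-29
sub eax, ebx → eax=(-5)-6=-11
sub ebx, 1 → ebx=6-1=5
cmp ebx, 2  (cmp 5,2)
jne L2: taken
or eax, 1 → eax=(-11)|1=-11
sub edx, 11 → edx=(-29)-11=-40
sub eax, ebx → eax=(-11)-5=-16
sub ebx, 1 → ebx=5-1=4
cmp ebx, 2  (cmp 4,2)
jne L2: taken
or eax, 1 → eax=(-16)|1=-15
sub edx, 11 → edx=(-40)-11=-51
sub eax, ebx → eax=(-15)-4=-19
sub ebx, 1 → ebx=4-1=3
cmp ebx, 2  (cmp 3,2)
jne L2: taken
or eax, 1 → eax=(-19)|1=-19
sub edx, 11 → edx=(-51)-11=-62
sub eax, ebx → eax=(-19)-3=-22
sub ebx, 1 → ebx=3-1=2
cmp ebx, 2  (cmp 2,2)
jne L2: not taken
add eax, edx → eax=(-22)+(-62)=-84
halt.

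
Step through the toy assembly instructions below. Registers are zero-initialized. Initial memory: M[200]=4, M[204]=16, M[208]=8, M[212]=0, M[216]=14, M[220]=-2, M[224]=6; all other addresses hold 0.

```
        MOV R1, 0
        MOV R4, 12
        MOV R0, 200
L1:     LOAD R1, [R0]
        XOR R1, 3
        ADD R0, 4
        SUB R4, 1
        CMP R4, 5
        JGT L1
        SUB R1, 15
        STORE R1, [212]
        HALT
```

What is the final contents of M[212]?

MOV R1, 0 → R1=0
MOV R4, 12 → R4=12
MOV R0, 200 → R0=200
LOAD R1, [R0] → R1=M[200]=4
XOR R1, 3 → R1=4^3=7
ADD R0, 4 → R0=200+4=204
SUB R4, 1 → R4=12-1=11
CMP R4, 5  (cmp 11,5)
JGT L1: taken
LOAD R1, [R0] → R1=M[204]=16
XOR R1, 3 → R1=16^3=19
ADD R0, 4 → R0=204+4=208
SUB R4, 1 → R4=11-1=10
CMP R4, 5  (cmp 10,5)
JGT L1: taken
LOAD R1, [R0] → R1=M[208]=8
XOR R1, 3 → R1=8^3=11
ADD R0, 4 → R0=208+4=212
SUB R4, 1 → R4=10-1=9
CMP R4, 5  (cmp 9,5)
JGT L1: taken
LOAD R1, [R0] → R1=M[212]=0
XOR R1, 3 → R1=0^3=3
ADD R0, 4 → R0=212+4=216
SUB R4, 1 → R4=9-1=8
CMP R4, 5  (cmp 8,5)
JGT L1: taken
LOAD R1, [R0] → R1=M[216]=14
XOR R1, 3 → R1=14^3=13
ADD R0, 4 → R0=216+4=220
SUB R4, 1 → R4=8-1=7
CMP R4, 5  (cmp 7,5)
JGT L1: taken
LOAD R1, [R0] → R1=M[220]=-2
XOR R1, 3 → R1=(-2)^3=-3
ADD R0, 4 → R0=220+4=224
SUB R4, 1 → R4=7-1=6
CMP R4, 5  (cmp 6,5)
JGT L1: taken
LOAD R1, [R0] → R1=M[224]=6
XOR R1, 3 → R1=6^3=5
ADD R0, 4 → R0=224+4=228
SUB R4, 1 → R4=6-1=5
CMP R4, 5  (cmp 5,5)
JGT L1: not taken
SUB R1, 15 → R1=5-15=-10
STORE R1, [212] → M[212]=-10
halt.

-10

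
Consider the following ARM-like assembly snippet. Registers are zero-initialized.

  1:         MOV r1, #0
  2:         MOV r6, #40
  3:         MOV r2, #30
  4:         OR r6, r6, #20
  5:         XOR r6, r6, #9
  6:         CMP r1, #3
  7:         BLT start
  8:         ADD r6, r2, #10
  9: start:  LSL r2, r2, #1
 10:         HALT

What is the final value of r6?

53

r1=0
r6=40
r2=30
r6=40|20=60
r6=60^9=53
CMP r1, #3  (cmp 0,3)
BLT start: taken
r2=30<<1=60
halt.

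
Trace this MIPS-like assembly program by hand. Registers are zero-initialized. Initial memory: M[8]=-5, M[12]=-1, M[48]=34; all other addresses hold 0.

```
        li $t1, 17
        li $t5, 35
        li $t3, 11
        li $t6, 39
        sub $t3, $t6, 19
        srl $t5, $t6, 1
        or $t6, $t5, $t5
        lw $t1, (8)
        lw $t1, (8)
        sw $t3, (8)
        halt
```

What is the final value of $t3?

20

li $t1, 17 → $t1=17
li $t5, 35 → $t5=35
li $t3, 11 → $t3=11
li $t6, 39 → $t6=39
sub $t3, $t6, 19 → $t3=39-19=20
srl $t5, $t6, 1 → $t5=39>>1=19
or $t6, $t5, $t5 → $t6=19|19=19
lw $t1, (8) → $t1=M[8]=-5
lw $t1, (8) → $t1=M[8]=-5
sw $t3, (8) → M[8]=20
halt.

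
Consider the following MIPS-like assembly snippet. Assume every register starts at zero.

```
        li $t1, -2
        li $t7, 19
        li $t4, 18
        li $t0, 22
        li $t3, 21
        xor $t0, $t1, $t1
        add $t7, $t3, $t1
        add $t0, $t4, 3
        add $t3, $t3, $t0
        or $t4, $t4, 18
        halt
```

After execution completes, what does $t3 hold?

42

after li $t1, -2: $t1=-2
after li $t7, 19: $t7=19
after li $t4, 18: $t4=18
after li $t0, 22: $t0=22
after li $t3, 21: $t3=21
after xor $t0, $t1, $t1: $t0=(-2)^(-2)=0
after add $t7, $t3, $t1: $t7=21+(-2)=19
after add $t0, $t4, 3: $t0=18+3=21
after add $t3, $t3, $t0: $t3=21+21=42
after or $t4, $t4, 18: $t4=18|18=18
halt.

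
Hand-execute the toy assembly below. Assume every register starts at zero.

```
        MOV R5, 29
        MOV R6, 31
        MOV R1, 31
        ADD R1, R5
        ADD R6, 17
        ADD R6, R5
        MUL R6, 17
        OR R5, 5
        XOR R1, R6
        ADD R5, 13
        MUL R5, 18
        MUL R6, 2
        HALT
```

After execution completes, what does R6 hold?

2618

MOV R5, 29 → R5=29
MOV R6, 31 → R6=31
MOV R1, 31 → R1=31
ADD R1, R5 → R1=31+29=60
ADD R6, 17 → R6=31+17=48
ADD R6, R5 → R6=48+29=77
MUL R6, 17 → R6=77*17=1309
OR R5, 5 → R5=29|5=29
XOR R1, R6 → R1=60^1309=1313
ADD R5, 13 → R5=29+13=42
MUL R5, 18 → R5=42*18=756
MUL R6, 2 → R6=1309*2=2618
halt.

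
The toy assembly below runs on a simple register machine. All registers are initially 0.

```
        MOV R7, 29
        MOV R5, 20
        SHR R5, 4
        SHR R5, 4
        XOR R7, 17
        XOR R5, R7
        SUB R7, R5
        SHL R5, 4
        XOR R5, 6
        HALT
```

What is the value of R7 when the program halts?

0

after MOV R7, 29: R7=29
after MOV R5, 20: R5=20
after SHR R5, 4: R5=20>>4=1
after SHR R5, 4: R5=1>>4=0
after XOR R7, 17: R7=29^17=12
after XOR R5, R7: R5=0^12=12
after SUB R7, R5: R7=12-12=0
after SHL R5, 4: R5=12<<4=192
after XOR R5, 6: R5=192^6=198
halt.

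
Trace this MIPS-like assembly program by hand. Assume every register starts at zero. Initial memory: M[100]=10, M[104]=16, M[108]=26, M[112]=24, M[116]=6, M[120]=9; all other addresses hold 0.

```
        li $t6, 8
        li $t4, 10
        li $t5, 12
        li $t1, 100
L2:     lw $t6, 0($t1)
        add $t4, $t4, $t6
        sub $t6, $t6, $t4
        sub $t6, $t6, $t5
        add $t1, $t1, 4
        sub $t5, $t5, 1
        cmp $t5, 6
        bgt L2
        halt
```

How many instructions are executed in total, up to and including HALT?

$t6=8
$t4=10
$t5=12
$t1=100
$t6=M[100]=10
$t4=10+10=20
$t6=10-20=-10
$t6=(-10)-12=-22
$t1=100+4=104
$t5=12-1=11
cmp $t5, 6  (cmp 11,6)
bgt L2: taken
$t6=M[104]=16
$t4=20+16=36
$t6=16-36=-20
$t6=(-20)-11=-31
$t1=104+4=108
$t5=11-1=10
cmp $t5, 6  (cmp 10,6)
bgt L2: taken
$t6=M[108]=26
$t4=36+26=62
$t6=26-62=-36
$t6=(-36)-10=-46
$t1=108+4=112
$t5=10-1=9
cmp $t5, 6  (cmp 9,6)
bgt L2: taken
$t6=M[112]=24
$t4=62+24=86
$t6=24-86=-62
$t6=(-62)-9=-71
$t1=112+4=116
$t5=9-1=8
cmp $t5, 6  (cmp 8,6)
bgt L2: taken
$t6=M[116]=6
$t4=86+6=92
$t6=6-92=-86
$t6=(-86)-8=-94
$t1=116+4=120
$t5=8-1=7
cmp $t5, 6  (cmp 7,6)
bgt L2: taken
$t6=M[120]=9
$t4=92+9=101
$t6=9-101=-92
$t6=(-92)-7=-99
$t1=120+4=124
$t5=7-1=6
cmp $t5, 6  (cmp 6,6)
bgt L2: not taken
halt.
Total executed instructions: 53.

53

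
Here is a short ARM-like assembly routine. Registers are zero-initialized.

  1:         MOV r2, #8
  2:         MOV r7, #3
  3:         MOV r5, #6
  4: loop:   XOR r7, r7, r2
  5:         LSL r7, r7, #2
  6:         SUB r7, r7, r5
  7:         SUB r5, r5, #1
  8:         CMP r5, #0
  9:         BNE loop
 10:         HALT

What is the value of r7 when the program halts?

46951

after MOV r2, #8: r2=8
after MOV r7, #3: r7=3
after MOV r5, #6: r5=6
after XOR r7, r7, r2: r7=3^8=11
after LSL r7, r7, #2: r7=11<<2=44
after SUB r7, r7, r5: r7=44-6=38
after SUB r5, r5, #1: r5=6-1=5
CMP r5, #0  (cmp 5,0)
BNE loop: taken
after XOR r7, r7, r2: r7=38^8=46
after LSL r7, r7, #2: r7=46<<2=184
after SUB r7, r7, r5: r7=184-5=179
after SUB r5, r5, #1: r5=5-1=4
CMP r5, #0  (cmp 4,0)
BNE loop: taken
after XOR r7, r7, r2: r7=179^8=187
after LSL r7, r7, #2: r7=187<<2=748
after SUB r7, r7, r5: r7=748-4=744
after SUB r5, r5, #1: r5=4-1=3
CMP r5, #0  (cmp 3,0)
BNE loop: taken
after XOR r7, r7, r2: r7=744^8=736
after LSL r7, r7, #2: r7=736<<2=2944
after SUB r7, r7, r5: r7=2944-3=2941
after SUB r5, r5, #1: r5=3-1=2
CMP r5, #0  (cmp 2,0)
BNE loop: taken
after XOR r7, r7, r2: r7=2941^8=2933
after LSL r7, r7, #2: r7=2933<<2=11732
after SUB r7, r7, r5: r7=11732-2=11730
after SUB r5, r5, #1: r5=2-1=1
CMP r5, #0  (cmp 1,0)
BNE loop: taken
after XOR r7, r7, r2: r7=11730^8=11738
after LSL r7, r7, #2: r7=11738<<2=46952
after SUB r7, r7, r5: r7=46952-1=46951
after SUB r5, r5, #1: r5=1-1=0
CMP r5, #0  (cmp 0,0)
BNE loop: not taken
halt.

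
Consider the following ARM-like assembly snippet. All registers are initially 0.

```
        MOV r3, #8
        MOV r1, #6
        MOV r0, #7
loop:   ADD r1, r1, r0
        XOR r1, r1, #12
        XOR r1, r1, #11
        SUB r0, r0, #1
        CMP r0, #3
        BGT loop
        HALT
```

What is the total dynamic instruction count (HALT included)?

MOV r3, #8 → r3=8
MOV r1, #6 → r1=6
MOV r0, #7 → r0=7
ADD r1, r1, r0 → r1=6+7=13
XOR r1, r1, #12 → r1=13^12=1
XOR r1, r1, #11 → r1=1^11=10
SUB r0, r0, #1 → r0=7-1=6
CMP r0, #3  (cmp 6,3)
BGT loop: taken
ADD r1, r1, r0 → r1=10+6=16
XOR r1, r1, #12 → r1=16^12=28
XOR r1, r1, #11 → r1=28^11=23
SUB r0, r0, #1 → r0=6-1=5
CMP r0, #3  (cmp 5,3)
BGT loop: taken
ADD r1, r1, r0 → r1=23+5=28
XOR r1, r1, #12 → r1=28^12=16
XOR r1, r1, #11 → r1=16^11=27
SUB r0, r0, #1 → r0=5-1=4
CMP r0, #3  (cmp 4,3)
BGT loop: taken
ADD r1, r1, r0 → r1=27+4=31
XOR r1, r1, #12 → r1=31^12=19
XOR r1, r1, #11 → r1=19^11=24
SUB r0, r0, #1 → r0=4-1=3
CMP r0, #3  (cmp 3,3)
BGT loop: not taken
halt.
Total executed instructions: 28.

28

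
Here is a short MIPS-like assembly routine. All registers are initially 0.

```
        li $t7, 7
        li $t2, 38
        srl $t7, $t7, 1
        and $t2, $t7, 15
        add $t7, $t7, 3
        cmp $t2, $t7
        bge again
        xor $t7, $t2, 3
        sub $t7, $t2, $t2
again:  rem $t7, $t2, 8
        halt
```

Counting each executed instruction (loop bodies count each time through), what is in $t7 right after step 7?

6

after li $t7, 7: $t7=7
after li $t2, 38: $t2=38
after srl $t7, $t7, 1: $t7=7>>1=3
after and $t2, $t7, 15: $t2=3&15=3
after add $t7, $t7, 3: $t7=3+3=6
cmp $t2, $t7  (cmp 3,6)
bge again: not taken
After step 7: $t7 = 6.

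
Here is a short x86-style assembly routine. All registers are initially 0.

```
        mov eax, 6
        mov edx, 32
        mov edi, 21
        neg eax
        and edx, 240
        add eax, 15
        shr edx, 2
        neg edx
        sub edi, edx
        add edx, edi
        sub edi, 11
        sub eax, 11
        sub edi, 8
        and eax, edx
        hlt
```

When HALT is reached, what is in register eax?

eax=6
edx=32
edi=21
eax=-(6)=-6
edx=32&240=32
eax=(-6)+15=9
edx=32>>2=8
edx=-(8)=-8
edi=21-(-8)=29
edx=(-8)+29=21
edi=29-11=18
eax=9-11=-2
edi=18-8=10
eax=(-2)&21=20
halt.

20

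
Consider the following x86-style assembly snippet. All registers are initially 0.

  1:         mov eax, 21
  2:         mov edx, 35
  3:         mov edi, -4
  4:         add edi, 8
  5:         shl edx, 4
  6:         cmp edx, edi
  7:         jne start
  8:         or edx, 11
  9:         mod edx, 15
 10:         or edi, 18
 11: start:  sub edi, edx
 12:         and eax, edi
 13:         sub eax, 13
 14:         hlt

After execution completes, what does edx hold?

mov eax, 21 → eax=21
mov edx, 35 → edx=35
mov edi, -4 → edi=-4
add edi, 8 → edi=(-4)+8=4
shl edx, 4 → edx=35<<4=560
cmp edx, edi  (cmp 560,4)
jne start: taken
sub edi, edx → edi=4-560=-556
and eax, edi → eax=21&(-556)=20
sub eax, 13 → eax=20-13=7
halt.

560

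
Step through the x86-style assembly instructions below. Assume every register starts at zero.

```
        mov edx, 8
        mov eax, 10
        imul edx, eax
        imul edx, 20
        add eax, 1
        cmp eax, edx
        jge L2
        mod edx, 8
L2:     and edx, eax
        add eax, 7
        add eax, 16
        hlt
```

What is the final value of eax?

mov edx, 8 → edx=8
mov eax, 10 → eax=10
imul edx, eax → edx=8*10=80
imul edx, 20 → edx=80*20=1600
add eax, 1 → eax=10+1=11
cmp eax, edx  (cmp 11,1600)
jge L2: not taken
mod edx, 8 → edx=1600%8=0
and edx, eax → edx=0&11=0
add eax, 7 → eax=11+7=18
add eax, 16 → eax=18+16=34
halt.

34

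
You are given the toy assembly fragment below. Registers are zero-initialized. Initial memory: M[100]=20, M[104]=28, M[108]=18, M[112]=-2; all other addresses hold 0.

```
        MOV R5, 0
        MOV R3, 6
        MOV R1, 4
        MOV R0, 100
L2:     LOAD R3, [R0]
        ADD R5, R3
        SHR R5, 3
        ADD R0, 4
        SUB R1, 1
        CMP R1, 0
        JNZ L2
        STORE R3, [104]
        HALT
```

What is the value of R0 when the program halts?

116

MOV R5, 0 → R5=0
MOV R3, 6 → R3=6
MOV R1, 4 → R1=4
MOV R0, 100 → R0=100
LOAD R3, [R0] → R3=M[100]=20
ADD R5, R3 → R5=0+20=20
SHR R5, 3 → R5=20>>3=2
ADD R0, 4 → R0=100+4=104
SUB R1, 1 → R1=4-1=3
CMP R1, 0  (cmp 3,0)
JNZ L2: taken
LOAD R3, [R0] → R3=M[104]=28
ADD R5, R3 → R5=2+28=30
SHR R5, 3 → R5=30>>3=3
ADD R0, 4 → R0=104+4=108
SUB R1, 1 → R1=3-1=2
CMP R1, 0  (cmp 2,0)
JNZ L2: taken
LOAD R3, [R0] → R3=M[108]=18
ADD R5, R3 → R5=3+18=21
SHR R5, 3 → R5=21>>3=2
ADD R0, 4 → R0=108+4=112
SUB R1, 1 → R1=2-1=1
CMP R1, 0  (cmp 1,0)
JNZ L2: taken
LOAD R3, [R0] → R3=M[112]=-2
ADD R5, R3 → R5=2+(-2)=0
SHR R5, 3 → R5=0>>3=0
ADD R0, 4 → R0=112+4=116
SUB R1, 1 → R1=1-1=0
CMP R1, 0  (cmp 0,0)
JNZ L2: not taken
STORE R3, [104] → M[104]=-2
halt.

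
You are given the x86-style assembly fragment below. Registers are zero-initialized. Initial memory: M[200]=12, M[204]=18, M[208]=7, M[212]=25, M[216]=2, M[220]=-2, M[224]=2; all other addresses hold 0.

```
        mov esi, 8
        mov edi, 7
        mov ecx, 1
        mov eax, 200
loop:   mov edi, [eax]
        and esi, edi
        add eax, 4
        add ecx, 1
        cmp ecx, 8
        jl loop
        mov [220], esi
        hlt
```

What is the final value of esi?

esi=8
edi=7
ecx=1
eax=200
edi=M[200]=12
esi=8&12=8
eax=200+4=204
ecx=1+1=2
cmp ecx, 8  (cmp 2,8)
jl loop: taken
edi=M[204]=18
esi=8&18=0
eax=204+4=208
ecx=2+1=3
cmp ecx, 8  (cmp 3,8)
jl loop: taken
edi=M[208]=7
esi=0&7=0
eax=208+4=212
ecx=3+1=4
cmp ecx, 8  (cmp 4,8)
jl loop: taken
edi=M[212]=25
esi=0&25=0
eax=212+4=216
ecx=4+1=5
cmp ecx, 8  (cmp 5,8)
jl loop: taken
edi=M[216]=2
esi=0&2=0
eax=216+4=220
ecx=5+1=6
cmp ecx, 8  (cmp 6,8)
jl loop: taken
edi=M[220]=-2
esi=0&(-2)=0
eax=220+4=224
ecx=6+1=7
cmp ecx, 8  (cmp 7,8)
jl loop: taken
edi=M[224]=2
esi=0&2=0
eax=224+4=228
ecx=7+1=8
cmp ecx, 8  (cmp 8,8)
jl loop: not taken
mov [220], esi → M[220]=0
halt.

0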